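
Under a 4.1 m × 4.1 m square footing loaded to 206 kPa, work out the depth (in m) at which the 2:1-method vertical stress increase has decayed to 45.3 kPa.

2:1 spreading — at depth z the loaded area has grown by z in each plan dimension:
qB²/(B+z)² = Δσ_z ⇒ z = B(√(q/Δσ_z) − 1) = 4.1×(√(206/45.3) − 1) = 4.643 m

z ≈ 4.64 m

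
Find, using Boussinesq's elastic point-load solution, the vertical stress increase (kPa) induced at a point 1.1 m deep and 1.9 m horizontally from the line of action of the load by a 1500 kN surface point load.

Δσ_z ≈ 18.7 kPa

Boussinesq vertical stress below a point load on an elastic half-space:
Δσ_z = 3P/(2πz²) · [1 + (r/z)²]^(−5/2)
r/z = 1.9/1.1 = 1.7273; [1+(r/z)²]^(−5/2) = 0.031575.
Δσ_z = 3×1500/(2π×1.1²) × 0.031575 = 591.9 × 0.031575 = 18.69 kPa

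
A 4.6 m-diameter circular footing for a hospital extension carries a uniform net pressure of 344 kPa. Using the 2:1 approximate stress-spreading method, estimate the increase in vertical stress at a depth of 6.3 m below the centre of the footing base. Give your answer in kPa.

Δσ_z ≈ 61.3 kPa

By the 2:1 method the load spreads at 1 horizontal : 2 vertical, so at depth z the loaded area has grown by z in each plan dimension:
Δσ ≈ qD²/(D+z)² = 344×4.6²/(4.6+6.3)² = 61.266 kPa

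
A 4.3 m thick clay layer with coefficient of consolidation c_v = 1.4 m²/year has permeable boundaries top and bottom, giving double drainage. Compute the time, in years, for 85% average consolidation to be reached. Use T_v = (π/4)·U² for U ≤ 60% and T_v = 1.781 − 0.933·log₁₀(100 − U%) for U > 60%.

Drainage path length: H_d = H/2 = 2.15 m (double drainage).
U > 60%: T_v = 1.781 − 0.933·log₁₀(100 − 85) = 0.68371.
t = T_v·H_d²/c_v = 0.68371×2.15²/1.4 = 2.257 years.

t ≈ 2.26 years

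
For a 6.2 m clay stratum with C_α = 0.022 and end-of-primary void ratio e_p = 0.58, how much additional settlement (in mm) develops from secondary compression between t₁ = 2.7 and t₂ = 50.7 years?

Secondary compression: S_s = C_α·H/(1+e_p)·log₁₀(t₂/t₁)
S_s = 0.022×6.2/(1+0.58)×log₁₀(50.7/2.7)
    = 0.08633 × 1.274 = 0.11 m

S_s ≈ 110 mm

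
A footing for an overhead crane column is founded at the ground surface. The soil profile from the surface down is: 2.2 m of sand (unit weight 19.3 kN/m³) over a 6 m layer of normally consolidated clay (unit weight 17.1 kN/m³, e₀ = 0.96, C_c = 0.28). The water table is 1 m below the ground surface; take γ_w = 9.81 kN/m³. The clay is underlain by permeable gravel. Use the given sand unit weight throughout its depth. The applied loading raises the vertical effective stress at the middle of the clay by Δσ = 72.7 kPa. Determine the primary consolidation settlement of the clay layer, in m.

S_c ≈ 0.323 m

Mid-depth of clay below the ground surface: z = 2.2 + 6/2 = 5.2 m.
Total vertical stress at mid-clay: σ_v = 19.3×2.2 + 17.1×3 = 93.76 kPa.
Pore pressure: u = 9.81×(5.2 − 1) = 41.202 kPa.
Initial effective stress: σ'_0 = σ_v − u = 93.76 − 41.202 = 52.558 kPa.
Final effective stress: σ'_f = σ'_0 + Δσ = 52.558 + 72.7 = 125.26 kPa.
Normally consolidated clay, so the full stress increment lies on the virgin compression line:
S_c = C_c·H/(1+e₀)·log₁₀(σ'_f/σ'_0) = 0.28×6/(1+0.96)×log₁₀(125.26/52.558)
    = 0.85714 × 0.37717 = 0.3233 m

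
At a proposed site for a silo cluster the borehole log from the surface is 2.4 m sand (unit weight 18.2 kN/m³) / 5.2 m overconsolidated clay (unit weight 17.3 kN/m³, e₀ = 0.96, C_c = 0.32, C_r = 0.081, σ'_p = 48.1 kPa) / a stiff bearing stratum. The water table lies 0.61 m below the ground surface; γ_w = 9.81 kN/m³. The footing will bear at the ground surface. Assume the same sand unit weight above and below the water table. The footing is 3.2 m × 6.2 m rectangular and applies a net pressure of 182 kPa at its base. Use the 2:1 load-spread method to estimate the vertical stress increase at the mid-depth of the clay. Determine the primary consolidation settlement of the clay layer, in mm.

Mid-depth of clay below the ground surface: z = 2.4 + 5.2/2 = 5 m.
Total vertical stress at mid-clay: σ_v = 18.2×2.4 + 17.3×2.6 = 88.66 kPa.
Pore pressure: u = 9.81×(5 − 0.61) = 43.066 kPa.
Initial effective stress: σ'_0 = σ_v − u = 88.66 − 43.066 = 45.594 kPa.
Stress increase at mid-clay by the 2:1 spreading method:
Δσ = qBL/((B+z)(L+z)) = 182×3.2×6.2/((3.2+5)(6.2+5)) = 39.317 kPa
Final effective stress: σ'_f = 45.594 + 39.317 = 84.911 kPa.
σ'_f = 84.911 > σ'_p = 48.1 kPa, so the stress path crosses the preconsolidation pressure — recompression up to σ'_p, then virgin compression beyond:
S_c = H/(1+e₀)·[C_r·log₁₀(σ'_p/σ'_0) + C_c·log₁₀(σ'_f/σ'_p)]
    = 5.2/1.96 × [0.081×log₁₀(48.1/45.594) + 0.32×log₁₀(84.911/48.1)]
    = 2.6531 × [0.0018822 + 0.078982] = 0.2145 m

S_c ≈ 215 mm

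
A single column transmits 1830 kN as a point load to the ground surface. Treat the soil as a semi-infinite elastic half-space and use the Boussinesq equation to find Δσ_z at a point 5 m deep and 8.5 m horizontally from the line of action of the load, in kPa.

Boussinesq vertical stress below a point load on an elastic half-space:
Δσ_z = 3P/(2πz²) · [1 + (r/z)²]^(−5/2)
r/z = 8.5/5 = 1.7; [1+(r/z)²]^(−5/2) = 0.033506.
Δσ_z = 3×1830/(2π×5²) × 0.033506 = 34.95 × 0.033506 = 1.171 kPa

Δσ_z ≈ 1.17 kPa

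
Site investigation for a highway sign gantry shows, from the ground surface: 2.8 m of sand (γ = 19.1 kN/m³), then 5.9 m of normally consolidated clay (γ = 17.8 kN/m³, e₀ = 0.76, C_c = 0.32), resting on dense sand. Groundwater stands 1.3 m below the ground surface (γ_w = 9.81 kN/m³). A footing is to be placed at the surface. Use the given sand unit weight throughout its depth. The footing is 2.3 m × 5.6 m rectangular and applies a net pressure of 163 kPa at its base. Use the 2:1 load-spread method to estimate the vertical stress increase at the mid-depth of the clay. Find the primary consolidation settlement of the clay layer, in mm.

Mid-depth of clay below the ground surface: z = 2.8 + 5.9/2 = 5.75 m.
Total vertical stress at mid-clay: σ_v = 19.1×2.8 + 17.8×2.95 = 105.99 kPa.
Pore pressure: u = 9.81×(5.75 − 1.3) = 43.655 kPa.
Initial effective stress: σ'_0 = σ_v − u = 105.99 − 43.655 = 62.335 kPa.
Stress increase at mid-clay by the 2:1 spreading method:
Δσ = qBL/((B+z)(L+z)) = 163×2.3×5.6/((2.3+5.75)(5.6+5.75)) = 22.978 kPa
Final effective stress: σ'_f = σ'_0 + Δσ = 62.335 + 22.978 = 85.313 kPa.
Normally consolidated clay, so the full stress increment lies on the virgin compression line:
S_c = C_c·H/(1+e₀)·log₁₀(σ'_f/σ'_0) = 0.32×5.9/(1+0.76)×log₁₀(85.313/62.335)
    = 1.0727 × 0.13628 = 0.1462 m

S_c ≈ 146 mm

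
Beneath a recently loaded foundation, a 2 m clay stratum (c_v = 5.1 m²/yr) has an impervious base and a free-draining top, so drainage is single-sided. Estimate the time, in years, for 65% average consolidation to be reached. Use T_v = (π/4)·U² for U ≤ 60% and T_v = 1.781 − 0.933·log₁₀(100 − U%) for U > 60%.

Drainage path length: H_d = H = 2 m (single drainage).
U > 60%: T_v = 1.781 − 0.933·log₁₀(100 − 65) = 0.34038.
t = T_v·H_d²/c_v = 0.34038×2²/5.1 = 0.267 years.

t ≈ 0.267 years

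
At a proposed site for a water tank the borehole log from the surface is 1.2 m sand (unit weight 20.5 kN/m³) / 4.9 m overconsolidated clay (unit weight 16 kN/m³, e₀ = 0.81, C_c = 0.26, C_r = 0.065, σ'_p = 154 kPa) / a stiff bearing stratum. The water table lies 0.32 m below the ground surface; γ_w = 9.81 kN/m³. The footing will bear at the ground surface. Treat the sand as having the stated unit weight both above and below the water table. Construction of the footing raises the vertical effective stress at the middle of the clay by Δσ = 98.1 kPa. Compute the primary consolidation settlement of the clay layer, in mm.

Mid-depth of clay below the ground surface: z = 1.2 + 4.9/2 = 3.65 m.
Total vertical stress at mid-clay: σ_v = 20.5×1.2 + 16×2.45 = 63.8 kPa.
Pore pressure: u = 9.81×(3.65 − 0.32) = 32.667 kPa.
Initial effective stress: σ'_0 = σ_v − u = 63.8 − 32.667 = 31.133 kPa.
Final effective stress: σ'_f = 31.133 + 98.1 = 129.23 kPa.
σ'_f = 129.23 ≤ σ'_p = 154 kPa, so the clay remains overconsolidated and only the recompression index applies:
S_c = C_r·H/(1+e₀)·log₁₀(σ'_f/σ'_0) = 0.065×4.9/1.81×log₁₀(129.23/31.133)
    = 0.17597 × 0.61814 = 0.1088 m

S_c ≈ 109 mm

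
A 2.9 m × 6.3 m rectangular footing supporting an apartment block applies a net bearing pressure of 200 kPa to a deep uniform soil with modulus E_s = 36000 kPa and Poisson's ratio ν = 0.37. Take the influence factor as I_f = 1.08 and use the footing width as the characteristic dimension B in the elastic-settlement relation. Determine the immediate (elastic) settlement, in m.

Immediate (elastic) settlement: S_e = q·B·(1−ν²)/E_s · I_f.
S_e = 200 × 2.9 × (1 − 0.37²) / 36000 × 1.08
    = 200 × 2.9 × 0.8631 / 36000 × 1.08
    = 0.01502 m

S_e ≈ 0.015 m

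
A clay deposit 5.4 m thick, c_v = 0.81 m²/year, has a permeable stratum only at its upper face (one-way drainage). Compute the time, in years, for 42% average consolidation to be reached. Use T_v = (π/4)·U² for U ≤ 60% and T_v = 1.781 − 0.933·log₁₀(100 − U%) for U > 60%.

Drainage path length: H_d = H = 5.4 m (single drainage).
U ≤ 60%: T_v = (π/4)·U² = (π/4)×0.42² = 0.13854.
t = T_v·H_d²/c_v = 0.13854×5.4²/0.81 = 4.987 years.

t ≈ 4.99 years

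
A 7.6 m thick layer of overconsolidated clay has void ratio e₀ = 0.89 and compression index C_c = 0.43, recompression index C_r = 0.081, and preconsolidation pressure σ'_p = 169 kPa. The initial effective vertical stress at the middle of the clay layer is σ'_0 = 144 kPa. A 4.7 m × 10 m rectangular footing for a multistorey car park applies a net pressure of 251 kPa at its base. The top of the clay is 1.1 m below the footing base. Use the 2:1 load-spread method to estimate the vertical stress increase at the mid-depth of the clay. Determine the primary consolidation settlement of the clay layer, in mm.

Mid-depth of clay below the footing base: z = 1.1 + 7.6/2 = 4.9 m.
Stress increase at mid-clay by the 2:1 spreading method:
Δσ = qBL/((B+z)(L+z)) = 251×4.7×10/((4.7+4.9)(10+4.9)) = 82.473 kPa
Final effective stress: σ'_f = 144 + 82.473 = 226.47 kPa.
σ'_f = 226.47 > σ'_p = 169 kPa, so the stress path crosses the preconsolidation pressure — recompression up to σ'_p, then virgin compression beyond:
S_c = H/(1+e₀)·[C_r·log₁₀(σ'_p/σ'_0) + C_c·log₁₀(σ'_f/σ'_p)]
    = 7.6/1.89 × [0.081×log₁₀(169/144) + 0.43×log₁₀(226.47/169)]
    = 4.0212 × [0.0056315 + 0.054663] = 0.2425 m

S_c ≈ 242 mm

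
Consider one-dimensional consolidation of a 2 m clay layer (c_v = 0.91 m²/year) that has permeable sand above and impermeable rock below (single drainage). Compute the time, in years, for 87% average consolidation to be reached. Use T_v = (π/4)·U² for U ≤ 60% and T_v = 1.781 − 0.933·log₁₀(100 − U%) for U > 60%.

Drainage path length: H_d = H = 2 m (single drainage).
U > 60%: T_v = 1.781 − 0.933·log₁₀(100 − 87) = 0.74169.
t = T_v·H_d²/c_v = 0.74169×2²/0.91 = 3.26 years.

t ≈ 3.26 years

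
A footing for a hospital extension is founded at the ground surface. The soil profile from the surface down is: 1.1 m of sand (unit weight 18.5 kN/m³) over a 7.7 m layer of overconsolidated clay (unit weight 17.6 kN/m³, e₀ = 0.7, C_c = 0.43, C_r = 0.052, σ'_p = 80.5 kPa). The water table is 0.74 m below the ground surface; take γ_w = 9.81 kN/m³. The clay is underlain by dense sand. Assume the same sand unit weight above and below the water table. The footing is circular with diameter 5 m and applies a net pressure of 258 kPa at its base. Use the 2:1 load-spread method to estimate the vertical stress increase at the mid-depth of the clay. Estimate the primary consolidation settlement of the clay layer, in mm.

S_c ≈ 334 mm

Mid-depth of clay below the ground surface: z = 1.1 + 7.7/2 = 4.95 m.
Total vertical stress at mid-clay: σ_v = 18.5×1.1 + 17.6×3.85 = 88.11 kPa.
Pore pressure: u = 9.81×(4.95 − 0.74) = 41.3 kPa.
Initial effective stress: σ'_0 = σ_v − u = 88.11 − 41.3 = 46.81 kPa.
Stress increase at mid-clay by the 2:1 spreading method:
Δσ ≈ qD²/(D+z)² = 258×5²/(5+4.95)² = 65.15 kPa
Final effective stress: σ'_f = 46.81 + 65.15 = 111.96 kPa.
σ'_f = 111.96 > σ'_p = 80.5 kPa, so the stress path crosses the preconsolidation pressure — recompression up to σ'_p, then virgin compression beyond:
S_c = H/(1+e₀)·[C_r·log₁₀(σ'_p/σ'_0) + C_c·log₁₀(σ'_f/σ'_p)]
    = 7.7/1.7 × [0.052×log₁₀(80.5/46.81) + 0.43×log₁₀(111.96/80.5)]
    = 4.5294 × [0.012244 + 0.061605] = 0.3345 m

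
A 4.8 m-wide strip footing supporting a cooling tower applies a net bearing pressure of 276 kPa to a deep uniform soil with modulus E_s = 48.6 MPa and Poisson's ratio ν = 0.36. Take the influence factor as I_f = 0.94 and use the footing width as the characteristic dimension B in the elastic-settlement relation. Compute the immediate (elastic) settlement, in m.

S_e ≈ 0.0223 m

Immediate (elastic) settlement: S_e = q·B·(1−ν²)/E_s · I_f.
E_s = 48.6 MPa = 48600 kPa.
S_e = 276 × 4.8 × (1 − 0.36²) / 48600 × 0.94
    = 276 × 4.8 × 0.8704 / 48600 × 0.94
    = 0.0223 m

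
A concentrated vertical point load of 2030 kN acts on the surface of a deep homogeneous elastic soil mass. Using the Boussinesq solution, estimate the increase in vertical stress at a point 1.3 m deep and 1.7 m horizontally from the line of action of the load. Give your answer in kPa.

Δσ_z ≈ 47.4 kPa

Boussinesq vertical stress below a point load on an elastic half-space:
Δσ_z = 3P/(2πz²) · [1 + (r/z)²]^(−5/2)
r/z = 1.7/1.3 = 1.3077; [1+(r/z)²]^(−5/2) = 0.082709.
Δσ_z = 3×2030/(2π×1.3²) × 0.082709 = 573.52 × 0.082709 = 47.44 kPa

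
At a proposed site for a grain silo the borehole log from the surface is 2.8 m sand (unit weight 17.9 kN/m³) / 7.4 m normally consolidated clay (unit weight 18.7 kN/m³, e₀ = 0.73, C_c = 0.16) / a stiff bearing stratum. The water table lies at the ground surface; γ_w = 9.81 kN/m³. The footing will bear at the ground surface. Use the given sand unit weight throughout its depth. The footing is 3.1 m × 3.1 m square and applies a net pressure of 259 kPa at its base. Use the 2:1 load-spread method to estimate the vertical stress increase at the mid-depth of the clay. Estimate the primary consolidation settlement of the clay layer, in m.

S_c ≈ 0.118 m

Mid-depth of clay below the ground surface: z = 2.8 + 7.4/2 = 6.5 m.
Total vertical stress at mid-clay: σ_v = 17.9×2.8 + 18.7×3.7 = 119.31 kPa.
Pore pressure: u = 9.81×(6.5 − 0) = 63.765 kPa.
Initial effective stress: σ'_0 = σ_v − u = 119.31 − 63.765 = 55.545 kPa.
Stress increase at mid-clay by the 2:1 spreading method:
Δσ = qBL/((B+z)(L+z)) = 259×3.1×3.1/((3.1+6.5)(3.1+6.5)) = 27.007 kPa
Final effective stress: σ'_f = σ'_0 + Δσ = 55.545 + 27.007 = 82.552 kPa.
Normally consolidated clay, so the full stress increment lies on the virgin compression line:
S_c = C_c·H/(1+e₀)·log₁₀(σ'_f/σ'_0) = 0.16×7.4/(1+0.73)×log₁₀(82.552/55.545)
    = 0.68439 × 0.17208 = 0.1178 m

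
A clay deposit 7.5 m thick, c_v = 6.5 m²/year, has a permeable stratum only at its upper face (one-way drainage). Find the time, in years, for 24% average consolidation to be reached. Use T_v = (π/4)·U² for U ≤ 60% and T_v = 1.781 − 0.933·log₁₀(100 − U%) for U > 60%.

Drainage path length: H_d = H = 7.5 m (single drainage).
U ≤ 60%: T_v = (π/4)·U² = (π/4)×0.24² = 0.045239.
t = T_v·H_d²/c_v = 0.045239×7.5²/6.5 = 0.3915 years.

t ≈ 0.391 years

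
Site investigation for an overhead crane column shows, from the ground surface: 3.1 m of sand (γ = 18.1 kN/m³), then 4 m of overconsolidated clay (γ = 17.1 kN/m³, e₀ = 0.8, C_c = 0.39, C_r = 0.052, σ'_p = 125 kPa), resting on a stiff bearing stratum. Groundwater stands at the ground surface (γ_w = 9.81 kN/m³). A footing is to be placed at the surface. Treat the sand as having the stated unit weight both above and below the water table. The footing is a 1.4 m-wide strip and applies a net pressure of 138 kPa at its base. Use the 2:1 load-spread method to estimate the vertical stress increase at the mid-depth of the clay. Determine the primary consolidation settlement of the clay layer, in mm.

S_c ≈ 27.7 mm

Mid-depth of clay below the ground surface: z = 3.1 + 4/2 = 5.1 m.
Total vertical stress at mid-clay: σ_v = 18.1×3.1 + 17.1×2 = 90.31 kPa.
Pore pressure: u = 9.81×(5.1 − 0) = 50.031 kPa.
Initial effective stress: σ'_0 = σ_v − u = 90.31 − 50.031 = 40.279 kPa.
Stress increase at mid-clay by the 2:1 spreading method:
Δσ = qB/(B+z) = 138×1.4/(1.4+5.1) = 29.723 kPa
Final effective stress: σ'_f = 40.279 + 29.723 = 70.002 kPa.
σ'_f = 70.002 ≤ σ'_p = 125 kPa, so the clay remains overconsolidated and only the recompression index applies:
S_c = C_r·H/(1+e₀)·log₁₀(σ'_f/σ'_0) = 0.052×4/1.8×log₁₀(70.002/40.279)
    = 0.11555 × 0.24003 = 0.02774 m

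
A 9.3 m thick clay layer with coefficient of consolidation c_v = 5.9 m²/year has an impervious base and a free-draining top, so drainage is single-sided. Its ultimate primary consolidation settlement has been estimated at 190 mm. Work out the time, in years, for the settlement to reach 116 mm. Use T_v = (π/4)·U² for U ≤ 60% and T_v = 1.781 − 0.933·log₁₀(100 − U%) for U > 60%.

Drainage path length: H_d = H = 9.3 m (single drainage).
U = S(t)/S_ult = 116/190 = 0.6105.
U > 60%: T_v = 1.781 − 0.933·log₁₀(100 − 61.053) = 0.29708.
t = T_v·H_d²/c_v = 0.29708×9.3²/5.9 = 4.355 years.

t ≈ 4.35 years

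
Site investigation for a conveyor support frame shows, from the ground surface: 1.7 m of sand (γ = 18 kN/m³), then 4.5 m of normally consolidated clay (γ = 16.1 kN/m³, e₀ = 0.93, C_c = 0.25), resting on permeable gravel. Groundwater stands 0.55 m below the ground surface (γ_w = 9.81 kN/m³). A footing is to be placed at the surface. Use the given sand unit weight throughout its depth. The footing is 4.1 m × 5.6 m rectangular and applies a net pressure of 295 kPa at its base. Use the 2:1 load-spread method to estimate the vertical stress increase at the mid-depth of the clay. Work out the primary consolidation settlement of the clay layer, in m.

Mid-depth of clay below the ground surface: z = 1.7 + 4.5/2 = 3.95 m.
Total vertical stress at mid-clay: σ_v = 18×1.7 + 16.1×2.25 = 66.825 kPa.
Pore pressure: u = 9.81×(3.95 − 0.55) = 33.354 kPa.
Initial effective stress: σ'_0 = σ_v − u = 66.825 − 33.354 = 33.471 kPa.
Stress increase at mid-clay by the 2:1 spreading method:
Δσ = qBL/((B+z)(L+z)) = 295×4.1×5.6/((4.1+3.95)(5.6+3.95)) = 88.104 kPa
Final effective stress: σ'_f = σ'_0 + Δσ = 33.471 + 88.104 = 121.57 kPa.
Normally consolidated clay, so the full stress increment lies on the virgin compression line:
S_c = C_c·H/(1+e₀)·log₁₀(σ'_f/σ'_0) = 0.25×4.5/(1+0.93)×log₁₀(121.57/33.471)
    = 0.5829 × 0.56016 = 0.3265 m

S_c ≈ 0.327 m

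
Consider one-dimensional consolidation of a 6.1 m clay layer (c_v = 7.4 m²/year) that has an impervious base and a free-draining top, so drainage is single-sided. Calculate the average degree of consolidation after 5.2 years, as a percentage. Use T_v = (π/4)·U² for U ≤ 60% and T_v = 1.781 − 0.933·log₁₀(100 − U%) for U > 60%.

U ≈ 93.7 %

Drainage path length: H_d = H = 6.1 m (single drainage).
T_v = c_v·t/H_d² = 7.4×5.2/6.1² = 1.0341.
T_v = 1.0341 corresponds to the U > 60% branch:
U = 1 − 10^((1.781 − T_v)/0.933)/100 = 0.9368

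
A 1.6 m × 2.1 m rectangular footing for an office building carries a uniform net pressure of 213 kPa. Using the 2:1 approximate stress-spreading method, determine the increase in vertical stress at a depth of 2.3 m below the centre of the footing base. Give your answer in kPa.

Δσ_z ≈ 41.7 kPa

By the 2:1 method the load spreads at 1 horizontal : 2 vertical, so at depth z the loaded area has grown by z in each plan dimension:
Δσ = qBL/((B+z)(L+z)) = 213×1.6×2.1/((1.6+2.3)(2.1+2.3)) = 41.706 kPa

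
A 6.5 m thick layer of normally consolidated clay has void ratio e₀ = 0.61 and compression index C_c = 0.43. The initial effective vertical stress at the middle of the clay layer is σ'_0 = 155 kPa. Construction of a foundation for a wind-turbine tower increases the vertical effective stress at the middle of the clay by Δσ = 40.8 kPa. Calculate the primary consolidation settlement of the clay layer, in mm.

S_c ≈ 176 mm

Final effective stress: σ'_f = σ'_0 + Δσ = 155 + 40.8 = 195.8 kPa.
Normally consolidated clay, so the full stress increment lies on the virgin compression line:
S_c = C_c·H/(1+e₀)·log₁₀(σ'_f/σ'_0) = 0.43×6.5/(1+0.61)×log₁₀(195.8/155)
    = 1.736 × 0.10148 = 0.1762 m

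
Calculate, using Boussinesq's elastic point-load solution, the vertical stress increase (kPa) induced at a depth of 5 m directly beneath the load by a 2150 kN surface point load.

Boussinesq vertical stress below a point load on an elastic half-space:
Δσ_z = 3P/(2πz²) · [1 + (r/z)²]^(−5/2)
r/z = 0/5 = 0; [1+(r/z)²]^(−5/2) = 1.
Δσ_z = 3×2150/(2π×5²) × 1 = 41.062 × 1 = 41.06 kPa

Δσ_z ≈ 41.1 kPa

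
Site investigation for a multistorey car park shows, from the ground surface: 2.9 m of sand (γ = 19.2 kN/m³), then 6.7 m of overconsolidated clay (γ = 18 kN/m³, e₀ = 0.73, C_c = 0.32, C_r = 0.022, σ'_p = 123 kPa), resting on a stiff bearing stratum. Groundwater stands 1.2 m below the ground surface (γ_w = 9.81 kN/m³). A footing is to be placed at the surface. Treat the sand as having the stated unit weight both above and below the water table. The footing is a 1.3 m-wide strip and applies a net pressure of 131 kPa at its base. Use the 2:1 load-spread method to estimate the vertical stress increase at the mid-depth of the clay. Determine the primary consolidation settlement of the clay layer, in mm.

S_c ≈ 10.8 mm

Mid-depth of clay below the ground surface: z = 2.9 + 6.7/2 = 6.25 m.
Total vertical stress at mid-clay: σ_v = 19.2×2.9 + 18×3.35 = 115.98 kPa.
Pore pressure: u = 9.81×(6.25 − 1.2) = 49.541 kPa.
Initial effective stress: σ'_0 = σ_v − u = 115.98 − 49.541 = 66.439 kPa.
Stress increase at mid-clay by the 2:1 spreading method:
Δσ = qB/(B+z) = 131×1.3/(1.3+6.25) = 22.556 kPa
Final effective stress: σ'_f = 66.439 + 22.556 = 88.995 kPa.
σ'_f = 88.995 ≤ σ'_p = 123 kPa, so the clay remains overconsolidated and only the recompression index applies:
S_c = C_r·H/(1+e₀)·log₁₀(σ'_f/σ'_0) = 0.022×6.7/1.73×log₁₀(88.995/66.439)
    = 0.085202 × 0.12694 = 0.01082 m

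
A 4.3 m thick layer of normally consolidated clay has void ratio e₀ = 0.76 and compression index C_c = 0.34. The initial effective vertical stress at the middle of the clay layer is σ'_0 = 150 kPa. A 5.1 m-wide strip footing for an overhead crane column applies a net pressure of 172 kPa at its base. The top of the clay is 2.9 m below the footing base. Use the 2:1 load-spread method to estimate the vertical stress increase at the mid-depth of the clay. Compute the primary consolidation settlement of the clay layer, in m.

S_c ≈ 0.164 m

Mid-depth of clay below the footing base: z = 2.9 + 4.3/2 = 5.05 m.
Stress increase at mid-clay by the 2:1 spreading method:
Δσ = qB/(B+z) = 172×5.1/(5.1+5.05) = 86.424 kPa
Final effective stress: σ'_f = σ'_0 + Δσ = 150 + 86.424 = 236.42 kPa.
Normally consolidated clay, so the full stress increment lies on the virgin compression line:
S_c = C_c·H/(1+e₀)·log₁₀(σ'_f/σ'_0) = 0.34×4.3/(1+0.76)×log₁₀(236.42/150)
    = 0.83068 × 0.19759 = 0.1641 m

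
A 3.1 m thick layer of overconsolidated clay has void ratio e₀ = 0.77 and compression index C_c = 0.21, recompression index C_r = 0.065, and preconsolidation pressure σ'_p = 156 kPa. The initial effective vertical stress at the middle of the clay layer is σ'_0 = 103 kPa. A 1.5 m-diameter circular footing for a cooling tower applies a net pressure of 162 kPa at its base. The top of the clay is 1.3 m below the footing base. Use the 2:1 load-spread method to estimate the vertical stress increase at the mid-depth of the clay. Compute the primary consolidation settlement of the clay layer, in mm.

S_c ≈ 8.48 mm

Mid-depth of clay below the footing base: z = 1.3 + 3.1/2 = 2.85 m.
Stress increase at mid-clay by the 2:1 spreading method:
Δσ ≈ qD²/(D+z)² = 162×1.5²/(1.5+2.85)² = 19.263 kPa
Final effective stress: σ'_f = 103 + 19.263 = 122.26 kPa.
σ'_f = 122.26 ≤ σ'_p = 156 kPa, so the clay remains overconsolidated and only the recompression index applies:
S_c = C_r·H/(1+e₀)·log₁₀(σ'_f/σ'_0) = 0.065×3.1/1.77×log₁₀(122.26/103)
    = 0.11384 × 0.074447 = 0.008475 m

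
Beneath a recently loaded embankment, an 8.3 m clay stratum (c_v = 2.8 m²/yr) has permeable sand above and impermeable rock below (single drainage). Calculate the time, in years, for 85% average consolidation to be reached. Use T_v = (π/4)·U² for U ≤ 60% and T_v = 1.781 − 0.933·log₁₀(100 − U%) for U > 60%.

Drainage path length: H_d = H = 8.3 m (single drainage).
U > 60%: T_v = 1.781 − 0.933·log₁₀(100 − 85) = 0.68371.
t = T_v·H_d²/c_v = 0.68371×8.3²/2.8 = 16.82 years.

t ≈ 16.8 years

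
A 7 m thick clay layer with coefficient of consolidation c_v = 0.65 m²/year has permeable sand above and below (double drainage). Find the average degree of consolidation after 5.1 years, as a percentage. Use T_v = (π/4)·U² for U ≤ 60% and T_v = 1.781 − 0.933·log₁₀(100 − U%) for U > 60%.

U ≈ 58.7 %

Drainage path length: H_d = H/2 = 3.5 m (double drainage).
T_v = c_v·t/H_d² = 0.65×5.1/3.5² = 0.27061.
T_v = 0.27061 corresponds to the U ≤ 60% branch:
U = √(4T_v/π) = 0.587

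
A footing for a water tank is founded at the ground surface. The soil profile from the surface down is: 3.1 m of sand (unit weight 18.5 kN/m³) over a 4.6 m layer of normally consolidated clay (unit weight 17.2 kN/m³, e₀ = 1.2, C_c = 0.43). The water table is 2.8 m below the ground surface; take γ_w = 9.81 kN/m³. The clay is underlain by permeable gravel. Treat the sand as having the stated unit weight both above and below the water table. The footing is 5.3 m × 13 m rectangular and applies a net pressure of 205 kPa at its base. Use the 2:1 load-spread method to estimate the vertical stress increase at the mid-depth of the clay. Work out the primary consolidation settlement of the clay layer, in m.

S_c ≈ 0.272 m

Mid-depth of clay below the ground surface: z = 3.1 + 4.6/2 = 5.4 m.
Total vertical stress at mid-clay: σ_v = 18.5×3.1 + 17.2×2.3 = 96.91 kPa.
Pore pressure: u = 9.81×(5.4 − 2.8) = 25.506 kPa.
Initial effective stress: σ'_0 = σ_v − u = 96.91 − 25.506 = 71.404 kPa.
Stress increase at mid-clay by the 2:1 spreading method:
Δσ = qBL/((B+z)(L+z)) = 205×5.3×13/((5.3+5.4)(13+5.4)) = 71.742 kPa
Final effective stress: σ'_f = σ'_0 + Δσ = 71.404 + 71.742 = 143.15 kPa.
Normally consolidated clay, so the full stress increment lies on the virgin compression line:
S_c = C_c·H/(1+e₀)·log₁₀(σ'_f/σ'_0) = 0.43×4.6/(1+1.2)×log₁₀(143.15/71.404)
    = 0.89909 × 0.30207 = 0.2716 m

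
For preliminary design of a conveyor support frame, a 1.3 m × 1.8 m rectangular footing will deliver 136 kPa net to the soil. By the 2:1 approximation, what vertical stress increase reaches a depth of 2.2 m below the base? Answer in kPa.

Δσ_z ≈ 22.7 kPa

By the 2:1 method the load spreads at 1 horizontal : 2 vertical, so at depth z the loaded area has grown by z in each plan dimension:
Δσ = qBL/((B+z)(L+z)) = 136×1.3×1.8/((1.3+2.2)(1.8+2.2)) = 22.731 kPa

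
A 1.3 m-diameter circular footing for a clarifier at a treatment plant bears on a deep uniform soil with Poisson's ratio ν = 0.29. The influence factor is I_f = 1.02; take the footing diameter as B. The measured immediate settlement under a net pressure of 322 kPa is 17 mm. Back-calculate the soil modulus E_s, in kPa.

E_s ≈ 23000 kPa

S_e = q·B·(1−ν²)/E_s · I_f  ⇒  E_s = q·B·(1−ν²)·I_f / S_e.
E_s = 322 × 1.3 × 0.9159 × 1.02 / 0.017 = 23000 kPa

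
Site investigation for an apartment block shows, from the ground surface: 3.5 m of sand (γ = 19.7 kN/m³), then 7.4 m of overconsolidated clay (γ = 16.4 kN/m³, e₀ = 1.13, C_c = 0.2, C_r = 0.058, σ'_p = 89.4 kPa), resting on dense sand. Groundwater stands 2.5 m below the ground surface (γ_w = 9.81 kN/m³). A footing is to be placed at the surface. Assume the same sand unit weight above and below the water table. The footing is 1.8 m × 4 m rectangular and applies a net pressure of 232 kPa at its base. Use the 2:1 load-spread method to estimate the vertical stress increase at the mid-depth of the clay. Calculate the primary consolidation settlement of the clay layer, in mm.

Mid-depth of clay below the ground surface: z = 3.5 + 7.4/2 = 7.2 m.
Total vertical stress at mid-clay: σ_v = 19.7×3.5 + 16.4×3.7 = 129.63 kPa.
Pore pressure: u = 9.81×(7.2 − 2.5) = 46.107 kPa.
Initial effective stress: σ'_0 = σ_v − u = 129.63 − 46.107 = 83.523 kPa.
Stress increase at mid-clay by the 2:1 spreading method:
Δσ = qBL/((B+z)(L+z)) = 232×1.8×4/((1.8+7.2)(4+7.2)) = 16.571 kPa
Final effective stress: σ'_f = 83.523 + 16.571 = 100.09 kPa.
σ'_f = 100.09 > σ'_p = 89.4 kPa, so the stress path crosses the preconsolidation pressure — recompression up to σ'_p, then virgin compression beyond:
S_c = H/(1+e₀)·[C_r·log₁₀(σ'_p/σ'_0) + C_c·log₁₀(σ'_f/σ'_p)]
    = 7.4/2.13 × [0.058×log₁₀(89.4/83.523) + 0.2×log₁₀(100.09/89.4)]
    = 3.4742 × [0.0017128 + 0.0098106] = 0.04003 m

S_c ≈ 40 mm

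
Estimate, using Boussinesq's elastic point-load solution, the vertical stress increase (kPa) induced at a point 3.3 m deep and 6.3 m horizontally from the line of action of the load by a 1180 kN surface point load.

Boussinesq vertical stress below a point load on an elastic half-space:
Δσ_z = 3P/(2πz²) · [1 + (r/z)²]^(−5/2)
r/z = 6.3/3.3 = 1.9091; [1+(r/z)²]^(−5/2) = 0.021509.
Δσ_z = 3×1180/(2π×3.3²) × 0.021509 = 51.736 × 0.021509 = 1.113 kPa

Δσ_z ≈ 1.11 kPa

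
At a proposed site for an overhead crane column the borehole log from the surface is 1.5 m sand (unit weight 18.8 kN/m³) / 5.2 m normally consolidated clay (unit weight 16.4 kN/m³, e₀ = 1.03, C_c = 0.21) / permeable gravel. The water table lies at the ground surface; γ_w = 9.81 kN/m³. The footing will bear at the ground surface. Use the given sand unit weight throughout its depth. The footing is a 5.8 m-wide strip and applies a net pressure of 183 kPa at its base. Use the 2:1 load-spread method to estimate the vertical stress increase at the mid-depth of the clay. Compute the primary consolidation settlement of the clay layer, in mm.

S_c ≈ 351 mm

Mid-depth of clay below the ground surface: z = 1.5 + 5.2/2 = 4.1 m.
Total vertical stress at mid-clay: σ_v = 18.8×1.5 + 16.4×2.6 = 70.84 kPa.
Pore pressure: u = 9.81×(4.1 − 0) = 40.221 kPa.
Initial effective stress: σ'_0 = σ_v − u = 70.84 − 40.221 = 30.619 kPa.
Stress increase at mid-clay by the 2:1 spreading method:
Δσ = qB/(B+z) = 183×5.8/(5.8+4.1) = 107.21 kPa
Final effective stress: σ'_f = σ'_0 + Δσ = 30.619 + 107.21 = 137.83 kPa.
Normally consolidated clay, so the full stress increment lies on the virgin compression line:
S_c = C_c·H/(1+e₀)·log₁₀(σ'_f/σ'_0) = 0.21×5.2/(1+1.03)×log₁₀(137.83/30.619)
    = 0.53793 × 0.65335 = 0.3515 m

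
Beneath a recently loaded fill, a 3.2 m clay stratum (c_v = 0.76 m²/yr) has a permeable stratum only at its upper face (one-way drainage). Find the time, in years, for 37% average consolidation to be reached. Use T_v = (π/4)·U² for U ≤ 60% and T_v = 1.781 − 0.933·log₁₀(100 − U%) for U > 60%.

Drainage path length: H_d = H = 3.2 m (single drainage).
U ≤ 60%: T_v = (π/4)·U² = (π/4)×0.37² = 0.10752.
t = T_v·H_d²/c_v = 0.10752×3.2²/0.76 = 1.449 years.

t ≈ 1.45 years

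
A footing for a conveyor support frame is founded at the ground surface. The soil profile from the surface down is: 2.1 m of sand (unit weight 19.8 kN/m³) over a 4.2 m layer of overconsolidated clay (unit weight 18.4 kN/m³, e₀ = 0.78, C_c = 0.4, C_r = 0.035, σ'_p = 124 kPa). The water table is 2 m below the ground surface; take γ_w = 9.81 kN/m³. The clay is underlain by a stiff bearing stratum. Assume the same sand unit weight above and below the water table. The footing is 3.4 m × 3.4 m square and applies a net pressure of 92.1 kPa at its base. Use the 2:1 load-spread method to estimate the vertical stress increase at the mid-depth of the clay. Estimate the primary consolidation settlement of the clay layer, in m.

Mid-depth of clay below the ground surface: z = 2.1 + 4.2/2 = 4.2 m.
Total vertical stress at mid-clay: σ_v = 19.8×2.1 + 18.4×2.1 = 80.22 kPa.
Pore pressure: u = 9.81×(4.2 − 2) = 21.582 kPa.
Initial effective stress: σ'_0 = σ_v − u = 80.22 − 21.582 = 58.638 kPa.
Stress increase at mid-clay by the 2:1 spreading method:
Δσ = qBL/((B+z)(L+z)) = 92.1×3.4×3.4/((3.4+4.2)(3.4+4.2)) = 18.433 kPa
Final effective stress: σ'_f = 58.638 + 18.433 = 77.071 kPa.
σ'_f = 77.071 ≤ σ'_p = 124 kPa, so the clay remains overconsolidated and only the recompression index applies:
S_c = C_r·H/(1+e₀)·log₁₀(σ'_f/σ'_0) = 0.035×4.2/1.78×log₁₀(77.071/58.638)
    = 0.082586 × 0.11871 = 0.009804 m

S_c ≈ 0.0098 m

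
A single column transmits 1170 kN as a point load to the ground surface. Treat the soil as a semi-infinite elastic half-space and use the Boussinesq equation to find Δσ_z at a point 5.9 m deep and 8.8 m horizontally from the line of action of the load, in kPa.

Δσ_z ≈ 0.859 kPa

Boussinesq vertical stress below a point load on an elastic half-space:
Δσ_z = 3P/(2πz²) · [1 + (r/z)²]^(−5/2)
r/z = 8.8/5.9 = 1.4915; [1+(r/z)²]^(−5/2) = 0.053554.
Δσ_z = 3×1170/(2π×5.9²) × 0.053554 = 16.048 × 0.053554 = 0.8594 kPa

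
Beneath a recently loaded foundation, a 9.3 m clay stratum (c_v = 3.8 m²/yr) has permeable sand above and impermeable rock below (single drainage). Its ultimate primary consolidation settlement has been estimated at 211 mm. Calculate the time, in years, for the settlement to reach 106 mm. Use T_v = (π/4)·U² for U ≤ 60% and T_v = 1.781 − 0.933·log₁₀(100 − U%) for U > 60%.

Drainage path length: H_d = H = 9.3 m (single drainage).
U = S(t)/S_ult = 106/211 = 0.5024.
U ≤ 60%: T_v = (π/4)·U² = (π/4)×0.50237² = 0.19822.
t = T_v·H_d²/c_v = 0.19822×9.3²/3.8 = 4.512 years.

t ≈ 4.51 years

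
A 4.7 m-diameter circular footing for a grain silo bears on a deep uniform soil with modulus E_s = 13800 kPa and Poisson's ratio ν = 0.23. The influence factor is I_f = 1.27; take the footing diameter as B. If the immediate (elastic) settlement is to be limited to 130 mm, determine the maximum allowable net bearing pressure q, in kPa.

q ≈ 317 kPa

S_e = q·B·(1−ν²)/E_s · I_f  ⇒  q = S_e·E_s / (B·(1−ν²)·I_f).
q = 0.13 × 13800 / (4.7 × 0.9471 × 1.27) = 317.3 kPa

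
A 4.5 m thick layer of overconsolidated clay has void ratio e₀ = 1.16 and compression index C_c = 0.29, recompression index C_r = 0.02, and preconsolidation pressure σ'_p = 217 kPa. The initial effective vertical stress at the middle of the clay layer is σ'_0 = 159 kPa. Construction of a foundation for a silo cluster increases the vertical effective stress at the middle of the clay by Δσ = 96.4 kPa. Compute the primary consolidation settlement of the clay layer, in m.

Final effective stress: σ'_f = 159 + 96.4 = 255.4 kPa.
σ'_f = 255.4 > σ'_p = 217 kPa, so the stress path crosses the preconsolidation pressure — recompression up to σ'_p, then virgin compression beyond:
S_c = H/(1+e₀)·[C_r·log₁₀(σ'_p/σ'_0) + C_c·log₁₀(σ'_f/σ'_p)]
    = 4.5/2.16 × [0.02×log₁₀(217/159) + 0.29×log₁₀(255.4/217)]
    = 2.0833 × [0.0027013 + 0.020521] = 0.04838 m

S_c ≈ 0.0484 m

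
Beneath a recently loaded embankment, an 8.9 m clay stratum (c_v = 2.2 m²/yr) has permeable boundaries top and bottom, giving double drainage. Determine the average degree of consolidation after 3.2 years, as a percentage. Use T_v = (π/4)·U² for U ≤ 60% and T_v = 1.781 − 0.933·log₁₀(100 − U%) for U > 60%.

Drainage path length: H_d = H/2 = 4.45 m (double drainage).
T_v = c_v·t/H_d² = 2.2×3.2/4.45² = 0.35551.
T_v = 0.35551 corresponds to the U > 60% branch:
U = 1 − 10^((1.781 − T_v)/0.933)/100 = 0.6628

U ≈ 66.3 %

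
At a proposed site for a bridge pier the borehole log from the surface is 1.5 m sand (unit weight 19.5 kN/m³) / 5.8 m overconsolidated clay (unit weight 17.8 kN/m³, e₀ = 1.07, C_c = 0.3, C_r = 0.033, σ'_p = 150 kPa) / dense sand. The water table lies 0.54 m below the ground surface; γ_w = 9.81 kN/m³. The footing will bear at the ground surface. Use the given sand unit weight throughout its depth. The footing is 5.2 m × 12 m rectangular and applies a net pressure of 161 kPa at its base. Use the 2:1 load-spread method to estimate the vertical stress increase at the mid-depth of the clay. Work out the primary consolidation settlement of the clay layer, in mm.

Mid-depth of clay below the ground surface: z = 1.5 + 5.8/2 = 4.4 m.
Total vertical stress at mid-clay: σ_v = 19.5×1.5 + 17.8×2.9 = 80.87 kPa.
Pore pressure: u = 9.81×(4.4 − 0.54) = 37.867 kPa.
Initial effective stress: σ'_0 = σ_v − u = 80.87 − 37.867 = 43.003 kPa.
Stress increase at mid-clay by the 2:1 spreading method:
Δσ = qBL/((B+z)(L+z)) = 161×5.2×12/((5.2+4.4)(12+4.4)) = 63.811 kPa
Final effective stress: σ'_f = 43.003 + 63.811 = 106.81 kPa.
σ'_f = 106.81 ≤ σ'_p = 150 kPa, so the clay remains overconsolidated and only the recompression index applies:
S_c = C_r·H/(1+e₀)·log₁₀(σ'_f/σ'_0) = 0.033×5.8/2.07×log₁₀(106.81/43.003)
    = 0.092463 × 0.39511 = 0.03653 m

S_c ≈ 36.5 mm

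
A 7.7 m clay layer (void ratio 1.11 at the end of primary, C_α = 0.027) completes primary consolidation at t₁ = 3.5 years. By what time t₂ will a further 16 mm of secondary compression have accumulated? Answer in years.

S_s = C_α·H/(1+e_p)·log₁₀(t₂/t₁) ⇒ log₁₀(t₂/t₁) = S_s·(1+e_p)/(C_α·H).
log₁₀(t₂/t₁) = 0.016 × (1+1.11) / (0.027×7.7) = 0.1624
t₂ = t₁ × 10^0.1624 = 3.5 × 1.453 = 5.087 years

t₂ ≈ 5.09 years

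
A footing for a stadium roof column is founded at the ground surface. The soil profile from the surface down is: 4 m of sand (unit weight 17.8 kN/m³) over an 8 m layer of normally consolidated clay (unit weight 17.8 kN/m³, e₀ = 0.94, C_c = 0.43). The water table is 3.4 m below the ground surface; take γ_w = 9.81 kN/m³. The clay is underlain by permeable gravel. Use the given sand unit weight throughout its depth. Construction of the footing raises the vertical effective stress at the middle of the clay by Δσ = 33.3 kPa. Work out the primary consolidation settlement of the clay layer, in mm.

Mid-depth of clay below the ground surface: z = 4 + 8/2 = 8 m.
Total vertical stress at mid-clay: σ_v = 17.8×4 + 17.8×4 = 142.4 kPa.
Pore pressure: u = 9.81×(8 − 3.4) = 45.126 kPa.
Initial effective stress: σ'_0 = σ_v − u = 142.4 − 45.126 = 97.274 kPa.
Final effective stress: σ'_f = σ'_0 + Δσ = 97.274 + 33.3 = 130.57 kPa.
Normally consolidated clay, so the full stress increment lies on the virgin compression line:
S_c = C_c·H/(1+e₀)·log₁₀(σ'_f/σ'_0) = 0.43×8/(1+0.94)×log₁₀(130.57/97.274)
    = 1.7732 × 0.12785 = 0.2267 m

S_c ≈ 227 mm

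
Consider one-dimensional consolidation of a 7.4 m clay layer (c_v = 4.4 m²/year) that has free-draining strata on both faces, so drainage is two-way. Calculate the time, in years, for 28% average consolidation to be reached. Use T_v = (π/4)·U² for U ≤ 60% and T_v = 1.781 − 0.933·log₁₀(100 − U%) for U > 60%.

Drainage path length: H_d = H/2 = 3.7 m (double drainage).
U ≤ 60%: T_v = (π/4)·U² = (π/4)×0.28² = 0.061575.
t = T_v·H_d²/c_v = 0.061575×3.7²/4.4 = 0.1916 years.

t ≈ 0.192 years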